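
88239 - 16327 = 71912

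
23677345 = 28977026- 5299681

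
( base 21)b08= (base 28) 65F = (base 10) 4859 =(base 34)46v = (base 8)11373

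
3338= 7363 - 4025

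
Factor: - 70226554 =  - 2^1*47^1 * 347^1 * 2153^1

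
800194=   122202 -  - 677992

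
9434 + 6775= 16209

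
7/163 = 7/163  =  0.04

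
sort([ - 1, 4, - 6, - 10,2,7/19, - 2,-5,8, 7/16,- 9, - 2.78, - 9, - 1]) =[ - 10, - 9, - 9,-6, - 5, - 2.78, - 2, - 1,  -  1,7/19,7/16,2, 4,8]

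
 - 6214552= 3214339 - 9428891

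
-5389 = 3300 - 8689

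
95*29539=2806205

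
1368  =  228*6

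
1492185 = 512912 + 979273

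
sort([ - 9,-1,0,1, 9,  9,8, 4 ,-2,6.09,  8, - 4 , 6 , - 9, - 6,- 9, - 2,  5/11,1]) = [  -  9,-9,  -  9, - 6, - 4, - 2, - 2,  -  1, 0,5/11,1 , 1,4, 6, 6.09 , 8,8, 9,9 ] 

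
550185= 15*36679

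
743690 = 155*4798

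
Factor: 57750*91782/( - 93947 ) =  - 757201500/13421 = - 2^2*3^3*5^3 * 11^1*5099^1*13421^ (-1 )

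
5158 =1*5158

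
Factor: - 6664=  - 2^3*7^2* 17^1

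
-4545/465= -10+7/31=- 9.77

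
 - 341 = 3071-3412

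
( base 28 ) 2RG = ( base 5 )33330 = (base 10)2340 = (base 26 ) 3c0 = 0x924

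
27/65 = 27/65 = 0.42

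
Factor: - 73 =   -  73^1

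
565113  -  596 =564517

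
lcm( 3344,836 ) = 3344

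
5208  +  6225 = 11433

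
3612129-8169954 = -4557825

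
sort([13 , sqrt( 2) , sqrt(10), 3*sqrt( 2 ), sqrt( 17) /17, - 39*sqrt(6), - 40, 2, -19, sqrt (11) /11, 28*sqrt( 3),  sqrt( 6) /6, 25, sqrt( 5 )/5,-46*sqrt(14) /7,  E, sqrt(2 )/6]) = [ - 39*  sqrt (6), - 40,-46*sqrt( 14)/7 , - 19,sqrt( 2)/6, sqrt(17) /17,sqrt( 11)/11, sqrt (6 )/6,sqrt( 5 )/5, sqrt(2 ),2, E, sqrt( 10),3*sqrt( 2), 13,25, 28*sqrt( 3 ) ] 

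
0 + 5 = 5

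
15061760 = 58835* 256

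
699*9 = 6291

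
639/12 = 53+1/4 = 53.25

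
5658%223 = 83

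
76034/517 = 76034/517 = 147.07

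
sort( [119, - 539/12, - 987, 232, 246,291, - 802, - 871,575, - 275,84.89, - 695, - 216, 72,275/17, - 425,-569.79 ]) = [ - 987, - 871, - 802, - 695,-569.79 , - 425, - 275 , - 216, - 539/12,275/17, 72, 84.89,  119, 232, 246, 291 , 575]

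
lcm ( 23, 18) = 414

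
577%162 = 91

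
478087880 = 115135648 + 362952232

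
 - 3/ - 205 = 3/205  =  0.01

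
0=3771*0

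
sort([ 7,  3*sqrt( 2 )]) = [3*sqrt( 2) , 7 ]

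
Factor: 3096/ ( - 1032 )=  - 3=-3^1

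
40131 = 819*49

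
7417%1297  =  932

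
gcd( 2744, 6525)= 1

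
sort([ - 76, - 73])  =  [ - 76, - 73] 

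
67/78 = 67/78 = 0.86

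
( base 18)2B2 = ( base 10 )848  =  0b1101010000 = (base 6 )3532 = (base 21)1j8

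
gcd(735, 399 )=21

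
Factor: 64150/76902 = 32075/38451=3^( - 1)*5^2 * 7^( - 1 )*1283^1*1831^( - 1 ) 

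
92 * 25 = 2300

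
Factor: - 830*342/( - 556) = 70965/139=3^2*5^1*19^1 * 83^1*139^ ( - 1 ) 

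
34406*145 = 4988870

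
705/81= 235/27 = 8.70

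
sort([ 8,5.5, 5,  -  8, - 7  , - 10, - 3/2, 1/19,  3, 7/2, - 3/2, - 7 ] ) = [ - 10, - 8, - 7, - 7,-3/2 ,-3/2,1/19, 3,7/2,5, 5.5 , 8]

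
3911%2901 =1010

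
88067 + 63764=151831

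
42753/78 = 14251/26 = 548.12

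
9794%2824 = 1322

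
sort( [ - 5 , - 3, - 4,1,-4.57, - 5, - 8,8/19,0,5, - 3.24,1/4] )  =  [ - 8, - 5,  -  5, - 4.57, - 4, - 3.24, - 3,0,1/4,8/19,1,5]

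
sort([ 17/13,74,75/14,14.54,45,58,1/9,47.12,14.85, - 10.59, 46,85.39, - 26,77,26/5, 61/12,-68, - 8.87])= [ - 68, - 26, - 10.59, - 8.87,1/9,17/13,61/12,26/5  ,  75/14 , 14.54,14.85,45, 46,47.12,58,74, 77,85.39 ] 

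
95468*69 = 6587292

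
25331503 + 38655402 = 63986905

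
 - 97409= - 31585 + -65824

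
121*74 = 8954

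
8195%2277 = 1364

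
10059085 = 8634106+1424979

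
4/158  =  2/79=0.03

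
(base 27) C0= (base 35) 99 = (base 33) 9R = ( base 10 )324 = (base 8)504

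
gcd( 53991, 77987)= 5999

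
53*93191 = 4939123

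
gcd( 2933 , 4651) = 1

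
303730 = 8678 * 35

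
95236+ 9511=104747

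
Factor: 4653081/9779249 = 3^2* 19^1 *97^( - 1)*181^( - 1)*557^( - 1 )*27211^1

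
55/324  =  55/324  =  0.17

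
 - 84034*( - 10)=840340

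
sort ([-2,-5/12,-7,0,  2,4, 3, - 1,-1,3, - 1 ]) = [ - 7,-2,-1,-1, - 1,-5/12,0, 2,  3,3 , 4 ]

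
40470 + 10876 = 51346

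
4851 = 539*9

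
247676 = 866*286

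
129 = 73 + 56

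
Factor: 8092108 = 2^2 * 2023027^1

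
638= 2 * 319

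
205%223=205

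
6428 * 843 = 5418804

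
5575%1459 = 1198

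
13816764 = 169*81756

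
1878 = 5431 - 3553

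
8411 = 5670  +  2741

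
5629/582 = 9 + 391/582= 9.67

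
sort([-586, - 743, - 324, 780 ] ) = [-743, - 586, - 324,780 ] 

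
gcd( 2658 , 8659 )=1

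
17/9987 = 17/9987 = 0.00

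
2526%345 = 111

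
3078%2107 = 971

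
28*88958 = 2490824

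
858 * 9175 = 7872150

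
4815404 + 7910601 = 12726005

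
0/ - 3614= 0/1 = - 0.00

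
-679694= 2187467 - 2867161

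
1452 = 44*33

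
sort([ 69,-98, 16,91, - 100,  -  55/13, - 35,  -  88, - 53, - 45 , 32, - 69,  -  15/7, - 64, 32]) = [  -  100, - 98, - 88 , - 69, - 64, - 53, - 45, - 35,-55/13, -15/7,16 , 32, 32, 69, 91 ]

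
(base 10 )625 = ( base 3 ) 212011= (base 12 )441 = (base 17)22D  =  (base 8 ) 1161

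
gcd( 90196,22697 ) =1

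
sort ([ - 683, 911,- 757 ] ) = [-757, - 683, 911]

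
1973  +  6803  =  8776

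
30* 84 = 2520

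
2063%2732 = 2063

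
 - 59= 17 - 76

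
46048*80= 3683840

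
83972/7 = 11996=11996.00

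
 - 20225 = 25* ( - 809 )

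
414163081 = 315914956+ 98248125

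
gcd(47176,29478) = 2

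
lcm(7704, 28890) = 115560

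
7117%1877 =1486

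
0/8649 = 0=0.00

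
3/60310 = 3/60310 = 0.00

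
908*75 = 68100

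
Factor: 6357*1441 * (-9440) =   -  2^5*3^1 * 5^1 *11^1* 13^1*59^1 * 131^1 * 163^1 = -86474525280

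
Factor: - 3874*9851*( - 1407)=2^1 * 3^1*7^1 * 13^1*67^1*149^1*9851^1= 53695023018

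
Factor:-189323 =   -  83^1 *2281^1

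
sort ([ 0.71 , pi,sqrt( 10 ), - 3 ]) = [-3, 0.71,  pi , sqrt(10) ] 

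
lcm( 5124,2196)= 15372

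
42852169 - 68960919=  - 26108750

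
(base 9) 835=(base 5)10210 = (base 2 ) 1010101000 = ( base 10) 680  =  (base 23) 16D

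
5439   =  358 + 5081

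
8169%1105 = 434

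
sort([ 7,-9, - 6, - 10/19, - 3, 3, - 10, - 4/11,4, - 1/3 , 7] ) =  [-10,-9, - 6, - 3, - 10/19, - 4/11, - 1/3 , 3, 4,7, 7]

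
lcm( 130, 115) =2990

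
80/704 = 5/44 = 0.11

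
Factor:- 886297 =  - 41^1*21617^1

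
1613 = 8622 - 7009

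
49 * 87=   4263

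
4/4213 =4/4213 = 0.00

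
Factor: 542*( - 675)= - 365850 = - 2^1*3^3*5^2*271^1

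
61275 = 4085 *15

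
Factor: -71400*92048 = - 6572227200 =- 2^7*3^1  *5^2*7^1*11^1*17^1*523^1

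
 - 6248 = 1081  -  7329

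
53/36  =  53/36= 1.47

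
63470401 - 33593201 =29877200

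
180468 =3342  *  54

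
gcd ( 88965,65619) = 9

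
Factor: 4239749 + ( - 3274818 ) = 964931 = 11^1*87721^1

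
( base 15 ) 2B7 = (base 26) NO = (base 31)K2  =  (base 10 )622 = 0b1001101110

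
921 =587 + 334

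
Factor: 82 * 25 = 2^1 * 5^2*41^1  =  2050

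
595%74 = 3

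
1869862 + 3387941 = 5257803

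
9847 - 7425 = 2422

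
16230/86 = 188  +  31/43  =  188.72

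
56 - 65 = -9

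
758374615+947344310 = 1705718925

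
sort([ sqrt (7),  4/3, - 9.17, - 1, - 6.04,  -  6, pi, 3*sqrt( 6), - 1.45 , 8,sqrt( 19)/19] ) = [-9.17,-6.04,-6,  -  1.45,- 1, sqrt( 19 )/19,4/3 , sqrt( 7 ), pi, 3* sqrt( 6), 8]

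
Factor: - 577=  - 577^1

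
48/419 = 48/419 =0.11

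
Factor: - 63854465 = -5^1*17^1*307^1*2447^1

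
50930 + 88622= 139552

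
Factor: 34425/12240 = 2^(-4 )*3^2*5^1 = 45/16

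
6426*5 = 32130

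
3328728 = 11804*282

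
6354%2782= 790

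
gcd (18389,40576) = 1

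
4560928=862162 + 3698766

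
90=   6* 15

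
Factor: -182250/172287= -2^1*3^1*5^3*709^( - 1) = -750/709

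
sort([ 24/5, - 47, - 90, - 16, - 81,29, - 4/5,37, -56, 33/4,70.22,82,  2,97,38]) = [ - 90, - 81, - 56, - 47, - 16, - 4/5,  2, 24/5,33/4,29, 37,38,70.22, 82, 97 ]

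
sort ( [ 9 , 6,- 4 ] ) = [-4,6, 9 ] 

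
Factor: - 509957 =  - 7^1*263^1*277^1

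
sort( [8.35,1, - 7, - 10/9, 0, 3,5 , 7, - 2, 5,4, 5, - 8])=[-8, - 7 , - 2, - 10/9,0,1,3 , 4, 5, 5,5 , 7 , 8.35 ] 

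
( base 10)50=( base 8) 62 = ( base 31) 1J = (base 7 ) 101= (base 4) 302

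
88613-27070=61543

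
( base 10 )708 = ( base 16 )2c4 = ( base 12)4b0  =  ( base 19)1i5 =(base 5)10313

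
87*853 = 74211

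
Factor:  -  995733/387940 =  - 2^(-2) * 3^4 * 5^( - 1)*7^( - 1)*17^ ( - 1)*19^1 * 163^( - 1)*647^1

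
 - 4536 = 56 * (-81 ) 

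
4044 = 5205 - 1161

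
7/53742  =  7/53742 = 0.00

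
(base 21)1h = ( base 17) 24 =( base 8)46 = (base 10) 38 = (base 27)1B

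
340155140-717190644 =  - 377035504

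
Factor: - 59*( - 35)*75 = 154875 = 3^1*5^3*7^1*59^1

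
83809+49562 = 133371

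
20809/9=20809/9 = 2312.11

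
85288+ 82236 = 167524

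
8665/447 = 19 + 172/447 = 19.38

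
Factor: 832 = 2^6 * 13^1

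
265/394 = 265/394 = 0.67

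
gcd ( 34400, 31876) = 4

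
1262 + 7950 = 9212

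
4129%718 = 539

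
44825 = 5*8965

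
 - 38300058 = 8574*( - 4467)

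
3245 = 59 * 55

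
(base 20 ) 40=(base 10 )80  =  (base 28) 2o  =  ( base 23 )3B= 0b1010000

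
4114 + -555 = 3559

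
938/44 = 469/22 = 21.32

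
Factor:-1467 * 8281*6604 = -2^2*3^2*7^2*13^3 * 127^1*163^1 = -80226891108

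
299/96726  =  299/96726  =  0.00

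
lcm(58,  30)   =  870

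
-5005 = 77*(-65)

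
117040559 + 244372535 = 361413094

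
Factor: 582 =2^1*3^1*97^1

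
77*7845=604065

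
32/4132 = 8/1033 = 0.01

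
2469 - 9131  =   - 6662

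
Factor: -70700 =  - 2^2*5^2*7^1  *101^1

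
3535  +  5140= 8675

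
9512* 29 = 275848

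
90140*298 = 26861720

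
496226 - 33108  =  463118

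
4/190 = 2/95 = 0.02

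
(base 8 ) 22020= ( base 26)dh2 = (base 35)7IR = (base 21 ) kjd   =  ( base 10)9232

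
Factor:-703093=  - 43^1 * 83^1*197^1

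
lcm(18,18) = 18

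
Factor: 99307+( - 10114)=3^1*13^1 * 2287^1 = 89193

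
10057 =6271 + 3786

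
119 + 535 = 654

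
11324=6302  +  5022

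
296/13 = 22 + 10/13 = 22.77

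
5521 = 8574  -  3053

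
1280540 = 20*64027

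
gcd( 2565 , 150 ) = 15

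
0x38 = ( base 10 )56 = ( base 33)1n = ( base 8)70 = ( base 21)2E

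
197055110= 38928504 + 158126606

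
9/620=9/620 = 0.01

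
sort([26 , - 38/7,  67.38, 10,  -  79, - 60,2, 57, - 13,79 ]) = [ - 79,  -  60,  -  13,  -  38/7, 2, 10 , 26 , 57, 67.38, 79]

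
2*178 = 356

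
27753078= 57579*482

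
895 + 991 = 1886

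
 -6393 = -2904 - 3489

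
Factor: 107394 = 2^1*3^1  *  7^1*2557^1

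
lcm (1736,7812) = 15624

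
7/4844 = 1/692= 0.00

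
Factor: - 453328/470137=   -  2^4 * 29^1*229^( - 1 )*977^1*2053^( - 1 )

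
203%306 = 203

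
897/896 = 897/896 = 1.00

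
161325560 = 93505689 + 67819871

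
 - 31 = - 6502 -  - 6471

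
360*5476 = 1971360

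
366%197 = 169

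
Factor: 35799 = 3^1*11933^1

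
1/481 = 1/481 =0.00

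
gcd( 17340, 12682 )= 34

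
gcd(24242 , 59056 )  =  2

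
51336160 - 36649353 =14686807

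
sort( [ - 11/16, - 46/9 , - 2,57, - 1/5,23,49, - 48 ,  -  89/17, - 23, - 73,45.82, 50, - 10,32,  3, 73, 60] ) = [- 73, - 48, - 23, - 10, - 89/17, - 46/9,  -  2,-11/16,-1/5,3, 23,32,45.82,  49 , 50,57 , 60,73]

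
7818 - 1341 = 6477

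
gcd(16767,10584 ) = 27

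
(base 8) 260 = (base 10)176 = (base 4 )2300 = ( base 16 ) b0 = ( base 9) 215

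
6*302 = 1812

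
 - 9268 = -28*331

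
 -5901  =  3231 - 9132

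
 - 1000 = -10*100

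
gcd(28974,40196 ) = 2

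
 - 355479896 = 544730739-900210635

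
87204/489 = 178 + 54/163 = 178.33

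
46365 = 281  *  165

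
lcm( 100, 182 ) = 9100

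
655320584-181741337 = 473579247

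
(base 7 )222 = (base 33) 3f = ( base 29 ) 3r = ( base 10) 114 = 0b1110010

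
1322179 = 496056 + 826123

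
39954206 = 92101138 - 52146932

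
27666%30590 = 27666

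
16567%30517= 16567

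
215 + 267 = 482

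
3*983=2949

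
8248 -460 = 7788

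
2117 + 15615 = 17732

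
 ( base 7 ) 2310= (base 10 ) 840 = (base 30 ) s0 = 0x348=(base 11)6A4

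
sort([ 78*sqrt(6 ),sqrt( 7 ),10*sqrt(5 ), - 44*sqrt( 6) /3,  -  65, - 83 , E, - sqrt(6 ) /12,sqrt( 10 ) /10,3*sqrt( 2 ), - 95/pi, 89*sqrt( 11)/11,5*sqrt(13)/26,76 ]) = [ - 83, - 65, - 44*sqrt(6)/3, - 95/pi, - sqrt(6)/12,sqrt(10 ) /10,5*sqrt(13)/26,sqrt(7),E,3* sqrt (2 ),10*sqrt(5 ) , 89*sqrt( 11)/11,76,78 * sqrt(6 )] 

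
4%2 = 0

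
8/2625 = 8/2625=0.00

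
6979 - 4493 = 2486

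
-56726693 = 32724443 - 89451136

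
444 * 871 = 386724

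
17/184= 17/184 = 0.09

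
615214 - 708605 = - 93391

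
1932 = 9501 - 7569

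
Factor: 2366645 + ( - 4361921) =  - 2^2*3^1*166273^1 = -1995276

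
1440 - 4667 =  - 3227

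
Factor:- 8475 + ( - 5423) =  -13898  =  - 2^1*6949^1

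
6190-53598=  - 47408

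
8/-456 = -1/57 = - 0.02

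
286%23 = 10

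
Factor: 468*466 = 218088  =  2^3* 3^2*13^1*233^1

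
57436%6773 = 3252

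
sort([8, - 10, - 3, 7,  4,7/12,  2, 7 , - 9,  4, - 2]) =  [  -  10, - 9, - 3, - 2,7/12,2,  4, 4,7, 7, 8 ]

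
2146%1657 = 489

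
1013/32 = 31+21/32 = 31.66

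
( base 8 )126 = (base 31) 2o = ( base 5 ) 321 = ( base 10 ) 86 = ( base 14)62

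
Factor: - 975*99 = -96525 = -3^3 * 5^2 * 11^1*13^1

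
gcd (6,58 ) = 2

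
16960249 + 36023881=52984130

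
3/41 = 3/41=0.07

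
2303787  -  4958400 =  - 2654613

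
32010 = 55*582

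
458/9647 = 458/9647 = 0.05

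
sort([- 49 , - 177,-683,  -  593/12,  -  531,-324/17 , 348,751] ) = [ - 683, - 531, - 177, - 593/12,  -  49, - 324/17, 348,751 ] 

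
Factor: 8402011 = 389^1*21599^1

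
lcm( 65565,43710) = 131130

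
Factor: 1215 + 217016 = 13^1*16787^1 = 218231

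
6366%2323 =1720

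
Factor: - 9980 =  - 2^2 * 5^1 * 499^1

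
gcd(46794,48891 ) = 3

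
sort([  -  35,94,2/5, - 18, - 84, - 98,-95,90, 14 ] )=[ - 98, - 95, - 84, - 35,- 18,  2/5,  14,90,94]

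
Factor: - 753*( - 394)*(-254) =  - 75357228 = -2^2*3^1*127^1*197^1*251^1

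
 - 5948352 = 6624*( - 898)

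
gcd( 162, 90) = 18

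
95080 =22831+72249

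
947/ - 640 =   -  2 + 333/640 = - 1.48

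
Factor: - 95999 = -17^1*5647^1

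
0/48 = 0 =0.00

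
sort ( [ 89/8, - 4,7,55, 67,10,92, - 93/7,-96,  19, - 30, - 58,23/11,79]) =[ - 96,-58, - 30, - 93/7, - 4,23/11,7,  10,  89/8, 19,55, 67 , 79,92 ]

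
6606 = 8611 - 2005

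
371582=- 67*( - 5546)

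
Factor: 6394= 2^1* 23^1*139^1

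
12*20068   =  240816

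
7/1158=7/1158 = 0.01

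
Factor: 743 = 743^1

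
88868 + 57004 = 145872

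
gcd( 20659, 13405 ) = 1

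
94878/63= 1506= 1506.00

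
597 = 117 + 480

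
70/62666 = 35/31333 =0.00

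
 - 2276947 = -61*37327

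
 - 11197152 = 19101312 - 30298464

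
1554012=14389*108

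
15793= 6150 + 9643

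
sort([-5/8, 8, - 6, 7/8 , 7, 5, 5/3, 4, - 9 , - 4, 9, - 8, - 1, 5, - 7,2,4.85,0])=[ - 9, - 8, - 7, - 6, - 4, - 1 , - 5/8, 0, 7/8, 5/3, 2 , 4, 4.85, 5, 5, 7,8, 9]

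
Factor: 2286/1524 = 2^(- 1 ) *3^1=   3/2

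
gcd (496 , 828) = 4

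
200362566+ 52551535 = 252914101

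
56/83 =56/83 =0.67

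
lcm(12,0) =0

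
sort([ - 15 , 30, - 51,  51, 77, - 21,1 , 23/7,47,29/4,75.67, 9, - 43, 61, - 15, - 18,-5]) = [ - 51, - 43, - 21,-18, - 15, - 15,  -  5, 1,23/7,29/4,9,  30, 47,51, 61,75.67, 77]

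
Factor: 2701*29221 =37^1*73^1*29221^1 =78925921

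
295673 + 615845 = 911518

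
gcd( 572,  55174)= 2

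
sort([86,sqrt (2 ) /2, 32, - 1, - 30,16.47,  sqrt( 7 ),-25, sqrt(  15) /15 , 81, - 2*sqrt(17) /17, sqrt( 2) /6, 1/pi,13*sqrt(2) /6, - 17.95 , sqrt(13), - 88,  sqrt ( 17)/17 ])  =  [ - 88, - 30, - 25, - 17.95,  -  1,- 2*sqrt (17) /17,  sqrt ( 2 )/6, sqrt( 17)/17,  sqrt(15) /15, 1/pi, sqrt( 2 )/2,sqrt(7 ),13*sqrt(2) /6, sqrt (13),16.47,32, 81 , 86]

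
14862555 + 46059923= 60922478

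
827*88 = 72776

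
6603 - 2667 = 3936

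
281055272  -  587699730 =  - 306644458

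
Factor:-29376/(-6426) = 2^5*7^ ( -1 ) = 32/7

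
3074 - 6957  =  - 3883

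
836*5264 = 4400704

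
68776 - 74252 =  - 5476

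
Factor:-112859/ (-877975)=5^(  -  2)*7^( - 1)* 29^( - 1 )*173^( - 1) *112859^1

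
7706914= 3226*2389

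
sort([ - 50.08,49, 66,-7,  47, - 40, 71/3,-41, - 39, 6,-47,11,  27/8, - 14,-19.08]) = [-50.08,  -  47, - 41, - 40,-39, - 19.08, - 14  , - 7  ,  27/8, 6 , 11, 71/3,47,49, 66]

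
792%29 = 9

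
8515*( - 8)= - 68120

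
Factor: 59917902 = 2^1*3^1*11^1*241^1*3767^1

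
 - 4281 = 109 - 4390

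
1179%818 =361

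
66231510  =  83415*794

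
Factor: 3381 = 3^1 * 7^2*23^1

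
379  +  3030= 3409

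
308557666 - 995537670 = - 686980004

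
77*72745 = 5601365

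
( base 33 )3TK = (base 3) 12211012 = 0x1094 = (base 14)1792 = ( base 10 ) 4244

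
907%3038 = 907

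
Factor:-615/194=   -  2^(-1 )*3^1 *5^1*41^1*97^( - 1 ) 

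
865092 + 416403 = 1281495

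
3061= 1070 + 1991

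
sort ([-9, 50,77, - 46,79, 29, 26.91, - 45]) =[-46,-45, - 9, 26.91, 29, 50, 77, 79]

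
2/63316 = 1/31658 = 0.00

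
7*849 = 5943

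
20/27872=5/6968 = 0.00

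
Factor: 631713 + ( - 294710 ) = 337003 = 19^1*17737^1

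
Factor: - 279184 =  - 2^4 *17449^1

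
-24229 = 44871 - 69100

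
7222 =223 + 6999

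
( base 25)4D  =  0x71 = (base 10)113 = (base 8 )161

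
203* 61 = 12383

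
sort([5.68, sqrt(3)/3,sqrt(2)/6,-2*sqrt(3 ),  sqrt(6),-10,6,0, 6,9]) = [ - 10, - 2*sqrt (3 ),0, sqrt (2 )/6 , sqrt ( 3 )/3,  sqrt (6 ), 5.68,  6, 6,9 ] 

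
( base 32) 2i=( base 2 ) 1010010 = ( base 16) 52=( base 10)82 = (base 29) 2O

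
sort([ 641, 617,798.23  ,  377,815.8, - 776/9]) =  [ - 776/9,377, 617,641, 798.23, 815.8 ] 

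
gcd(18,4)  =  2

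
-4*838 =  - 3352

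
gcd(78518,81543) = 11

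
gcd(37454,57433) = 1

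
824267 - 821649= 2618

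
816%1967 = 816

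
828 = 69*12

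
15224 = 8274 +6950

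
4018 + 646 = 4664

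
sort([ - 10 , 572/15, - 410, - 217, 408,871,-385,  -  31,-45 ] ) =[ - 410, - 385, - 217, - 45, - 31,  -  10  ,  572/15, 408,871]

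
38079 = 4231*9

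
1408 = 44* 32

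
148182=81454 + 66728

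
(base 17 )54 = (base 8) 131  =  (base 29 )32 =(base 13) 6b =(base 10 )89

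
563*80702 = 45435226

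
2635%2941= 2635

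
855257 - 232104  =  623153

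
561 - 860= - 299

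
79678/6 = 39839/3 = 13279.67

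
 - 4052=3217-7269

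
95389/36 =2649 + 25/36 = 2649.69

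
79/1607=79/1607 = 0.05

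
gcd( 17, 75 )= 1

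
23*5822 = 133906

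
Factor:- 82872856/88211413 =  - 2^3*11^1*6619^( - 1)*13327^( - 1)*941737^1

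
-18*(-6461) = 116298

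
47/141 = 1/3 = 0.33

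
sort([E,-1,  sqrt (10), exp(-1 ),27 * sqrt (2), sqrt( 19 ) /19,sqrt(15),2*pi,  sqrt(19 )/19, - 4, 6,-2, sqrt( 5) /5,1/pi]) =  [ - 4, - 2, -1, sqrt(19)/19, sqrt( 19 ) /19,1/pi,  exp( - 1),sqrt( 5) /5,E, sqrt(10),sqrt(15),6,2*pi, 27* sqrt( 2)]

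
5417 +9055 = 14472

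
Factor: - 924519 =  - 3^1*37^1 *8329^1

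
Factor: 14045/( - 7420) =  - 2^(-2 )*7^(-1)*53^1 = - 53/28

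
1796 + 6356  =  8152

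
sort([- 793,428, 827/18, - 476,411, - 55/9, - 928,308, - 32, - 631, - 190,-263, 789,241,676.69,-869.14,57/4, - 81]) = [ - 928, - 869.14, - 793, - 631,-476, - 263, - 190, - 81,- 32, - 55/9, 57/4,  827/18, 241, 308, 411,  428,676.69,789]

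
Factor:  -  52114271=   -11^1 * 4737661^1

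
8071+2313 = 10384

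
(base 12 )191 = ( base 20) cd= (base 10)253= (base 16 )FD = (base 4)3331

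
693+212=905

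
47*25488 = 1197936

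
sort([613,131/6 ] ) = [ 131/6 , 613]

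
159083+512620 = 671703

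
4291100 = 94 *45650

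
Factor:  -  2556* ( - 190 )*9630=2^4*3^4* 5^2*19^1*71^1*107^1 = 4676713200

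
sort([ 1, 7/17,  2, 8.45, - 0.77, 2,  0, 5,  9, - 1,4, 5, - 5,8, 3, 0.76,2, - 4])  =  [ - 5, - 4, - 1, - 0.77, 0,  7/17, 0.76, 1,2,2,  2, 3,4, 5,5,  8, 8.45, 9]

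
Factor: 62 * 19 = 1178 = 2^1*19^1 * 31^1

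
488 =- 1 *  (-488) 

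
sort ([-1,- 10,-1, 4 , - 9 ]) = [ - 10,  -  9,-1, - 1,4]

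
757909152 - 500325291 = 257583861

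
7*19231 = 134617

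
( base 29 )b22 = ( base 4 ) 2101133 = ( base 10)9311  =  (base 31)9lb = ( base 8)22137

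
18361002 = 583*31494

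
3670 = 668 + 3002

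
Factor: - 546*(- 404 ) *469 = 2^3*3^1*7^2 * 13^1*67^1*101^1 = 103453896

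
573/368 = 573/368 = 1.56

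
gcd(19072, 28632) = 8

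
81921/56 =1462+7/8 = 1462.88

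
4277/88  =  48 + 53/88 = 48.60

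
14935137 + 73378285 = 88313422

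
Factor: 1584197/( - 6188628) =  - 2^(-2) * 3^( - 1 )*59^( - 1) * 163^1 * 8741^ ( - 1) * 9719^1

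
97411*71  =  6916181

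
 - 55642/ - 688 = 647/8 = 80.88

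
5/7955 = 1/1591 = 0.00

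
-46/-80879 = 46/80879 = 0.00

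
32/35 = 32/35 = 0.91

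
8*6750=54000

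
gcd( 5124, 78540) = 84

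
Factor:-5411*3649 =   -  19744739 = - 7^1*41^1*89^1*773^1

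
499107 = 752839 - 253732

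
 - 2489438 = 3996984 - 6486422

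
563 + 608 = 1171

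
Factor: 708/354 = 2^1 = 2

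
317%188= 129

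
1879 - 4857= -2978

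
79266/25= 3170 + 16/25 = 3170.64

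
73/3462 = 73/3462 = 0.02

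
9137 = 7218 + 1919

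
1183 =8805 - 7622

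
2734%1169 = 396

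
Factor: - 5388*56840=-2^5 * 3^1 * 5^1 * 7^2*29^1*449^1 =-306253920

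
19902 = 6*3317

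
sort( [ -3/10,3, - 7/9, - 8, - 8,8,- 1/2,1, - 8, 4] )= [ - 8,-8, - 8, - 7/9,-1/2,-3/10, 1 , 3,4, 8 ]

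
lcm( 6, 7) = 42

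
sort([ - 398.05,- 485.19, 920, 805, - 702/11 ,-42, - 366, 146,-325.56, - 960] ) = [ - 960,- 485.19, - 398.05,  -  366, - 325.56 , - 702/11, - 42,146 , 805,920] 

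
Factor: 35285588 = 2^2*13^1*23^1*163^1*181^1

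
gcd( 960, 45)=15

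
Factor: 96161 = 13^2 * 569^1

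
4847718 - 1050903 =3796815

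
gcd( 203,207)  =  1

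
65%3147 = 65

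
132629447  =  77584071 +55045376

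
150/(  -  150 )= - 1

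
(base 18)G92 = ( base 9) 7302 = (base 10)5348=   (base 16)14E4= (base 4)1103210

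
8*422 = 3376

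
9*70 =630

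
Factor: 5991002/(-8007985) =-2^1*5^(  -  1 )*41^1*127^( -1 ) * 12611^( - 1)*73061^1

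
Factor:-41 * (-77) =3157 =7^1*11^1*41^1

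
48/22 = 24/11 = 2.18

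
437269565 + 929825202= 1367094767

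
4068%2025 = 18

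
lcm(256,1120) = 8960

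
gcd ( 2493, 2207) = 1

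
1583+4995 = 6578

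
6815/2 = 3407 + 1/2 =3407.50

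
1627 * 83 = 135041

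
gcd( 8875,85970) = 5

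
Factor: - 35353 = -35353^1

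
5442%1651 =489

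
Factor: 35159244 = 2^2*3^1*2929937^1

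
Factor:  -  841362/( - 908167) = 2^1 * 3^1 * 13^(-1)* 69859^( -1 ) * 140227^1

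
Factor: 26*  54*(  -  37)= -2^2* 3^3*13^1*37^1 = -  51948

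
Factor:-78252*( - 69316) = 2^4*3^1*13^1* 31^1 * 43^1*6521^1  =  5424115632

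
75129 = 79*951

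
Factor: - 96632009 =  - 96632009^1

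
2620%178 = 128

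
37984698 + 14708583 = 52693281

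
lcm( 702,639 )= 49842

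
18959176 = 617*30728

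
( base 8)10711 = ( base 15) 1538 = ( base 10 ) 4553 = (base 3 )20020122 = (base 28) 5MH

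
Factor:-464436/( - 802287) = 2^2*7^1*19^1*919^( -1 ) = 532/919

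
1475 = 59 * 25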